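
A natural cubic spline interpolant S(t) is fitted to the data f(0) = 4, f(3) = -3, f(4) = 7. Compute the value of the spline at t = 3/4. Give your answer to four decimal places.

Let M_i = S''(x_i). Step sizes h_i = 3, 1; slopes of the chords Δ_i = (y_(i+1) - y_i)/h_i = -7/3, 10.
  3·M_0 + 8·M_1 + 1·M_2 = 6(Δ_1 - Δ_0) = 74
Natural end conditions: M_0 = M_2 = 0.
Solving: M_0 = 0, M_1 = 37/4, M_2 = 0.
On [0, 3], S(t) = 4 - 167/24·t + 0·t² + 37/72·t³.
With t = 3/4: S(3/4) = -513/512.

-1.0020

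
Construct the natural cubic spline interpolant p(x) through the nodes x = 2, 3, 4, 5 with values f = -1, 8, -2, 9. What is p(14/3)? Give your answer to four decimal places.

3.2988

Put M_i = p'' at the i-th knot. Here h = (1, 1, 1) and Δ = (9, -10, 11), so the interior equations h_(i-1)·M_(i-1) + 2(h_(i-1)+h_i)·M_i + h_i·M_(i+1) = 6(Δ_i − Δ_(i-1)) read
  1·M_0 + 4·M_1 + 1·M_2 = 6(Δ_1 - Δ_0) = -114
  1·M_1 + 4·M_2 + 1·M_3 = 6(Δ_2 - Δ_1) = 126
Natural end conditions: M_0 = M_3 = 0.
Solving: M_0 = 0, M_1 = -194/5, M_2 = 206/5, M_3 = 0.
On [4, 5], p(x) = -2 - 41/15·(x - 4) + 103/5·(x - 4)² - 103/15·(x - 4)³.
With (x - 4) = 2/3: p(14/3) = 1336/405.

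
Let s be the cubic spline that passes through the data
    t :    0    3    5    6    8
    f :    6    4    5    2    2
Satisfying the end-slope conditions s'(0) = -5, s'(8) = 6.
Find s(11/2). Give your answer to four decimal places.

Put σ_i = s'' at the i-th knot. Here h = (3, 2, 1, 2) and Δ = (-2/3, 1/2, -3, 0), so the interior equations h_(i-1)·σ_(i-1) + 2(h_(i-1)+h_i)·σ_i + h_i·σ_(i+1) = 6(Δ_i − Δ_(i-1)) read
  3·σ_0 + 10·σ_1 + 2·σ_2 = 6(Δ_1 - Δ_0) = 7
  2·σ_1 + 6·σ_2 + 1·σ_3 = 6(Δ_2 - Δ_1) = -21
  1·σ_2 + 6·σ_3 + 2·σ_4 = 6(Δ_3 - Δ_2) = 18
Clamped end conditions give two more equations: 2h_0·σ_0 + h_0·σ_1 = 6(Δ_0 - s'(0)) = 26 and h_3·σ_3 + 2h_3·σ_4 = 6(s'(8) - Δ_3) = 36.
Hence σ_0 = 1927/453, σ_1 = 24/151, σ_2 = -555/151, σ_3 = 111/151, σ_4 = 2607/302.
On [5, 6], s(t) = 5 - 573/302·(t - 5) - 555/302·(t - 5)² + 111/151·(t - 5)³.
With (t - 5) = 1/2: s(11/2) = 2225/604.

3.6838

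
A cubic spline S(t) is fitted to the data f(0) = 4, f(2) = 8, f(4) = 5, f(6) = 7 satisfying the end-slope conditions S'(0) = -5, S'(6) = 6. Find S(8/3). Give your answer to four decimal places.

Put m_i = S'' at the i-th knot. Here h = (2, 2, 2) and Δ = (2, -3/2, 1), so the interior equations h_(i-1)·m_(i-1) + 2(h_(i-1)+h_i)·m_i + h_i·m_(i+1) = 6(Δ_i − Δ_(i-1)) read
  2·m_0 + 8·m_1 + 2·m_2 = 6(Δ_1 - Δ_0) = -21
  2·m_1 + 8·m_2 + 2·m_3 = 6(Δ_2 - Δ_1) = 15
Clamped end conditions give two more equations: 2h_0·m_0 + h_0·m_1 = 6(Δ_0 - S'(0)) = 42 and h_2·m_2 + 2h_2·m_3 = 6(S'(6) - Δ_2) = 30.
Solving: m_0 = 413/30, m_1 = -98/15, m_2 = 28/15, m_3 = 197/30.
On [2, 4], S(t) = 8 + 67/30·(t - 2) - 49/15·(t - 2)² + 7/10·(t - 2)³.
With (t - 2) = 2/3: S(8/3) = 371/45.

8.2444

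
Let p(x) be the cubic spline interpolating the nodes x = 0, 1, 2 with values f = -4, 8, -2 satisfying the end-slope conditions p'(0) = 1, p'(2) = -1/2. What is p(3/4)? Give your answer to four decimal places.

Put M_i = p'' at the i-th knot. Here h = (1, 1) and Δ = (12, -10), so the interior equations h_(i-1)·M_(i-1) + 2(h_(i-1)+h_i)·M_i + h_i·M_(i+1) = 6(Δ_i − Δ_(i-1)) read
  1·M_0 + 4·M_1 + 1·M_2 = 6(Δ_1 - Δ_0) = -132
Clamped end conditions give two more equations: 2h_0·M_0 + h_0·M_1 = 6(Δ_0 - p'(0)) = 66 and h_1·M_1 + 2h_1·M_2 = 6(p'(2) - Δ_1) = 57.
Solving the tridiagonal system: M_0 = 261/4, M_1 = -129/2, M_2 = 243/4.
On [0, 1], p(x) = -4 + 1·x + 261/8·x² - 173/8·x³.
With x = 3/4: p(3/4) = 3061/512.

5.9785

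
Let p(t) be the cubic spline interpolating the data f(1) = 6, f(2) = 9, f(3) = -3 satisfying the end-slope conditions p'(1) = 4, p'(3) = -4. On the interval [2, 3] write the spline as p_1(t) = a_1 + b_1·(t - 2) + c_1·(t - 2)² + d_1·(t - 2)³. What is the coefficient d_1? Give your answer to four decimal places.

13.2500

Let m_i = p''(x_i). Step sizes h_i = 1, 1; slopes of the chords Δ_i = (y_(i+1) - y_i)/h_i = 3, -12.
  1·m_0 + 4·m_1 + 1·m_2 = 6(Δ_1 - Δ_0) = -90
Clamped end conditions give two more equations: 2h_0·m_0 + h_0·m_1 = 6(Δ_0 - p'(1)) = -6 and h_1·m_1 + 2h_1·m_2 = 6(p'(3) - Δ_1) = 48.
Hence m_0 = 31/2, m_1 = -37, m_2 = 85/2.
On [2, 3], with p_1(t) = a_1 + b_1·(t - 2) + c_1·(t - 2)² + d_1·(t - 2)³: c_1 = m_1/2 = -37/2, d_1 = (m_2 - m_1)/(6h_1) = 53/4, b_1 = Δ_1 - h_1(2m_1 + m_2)/6 = -27/4.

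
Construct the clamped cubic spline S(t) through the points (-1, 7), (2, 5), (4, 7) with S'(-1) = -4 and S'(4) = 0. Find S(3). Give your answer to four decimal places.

Write M_i for S''(x_i). With h_i = 3, 2 and divided differences Δ_i = -2/3, 1, the continuity of S' gives the tridiagonal system
  3·M_0 + 10·M_1 + 2·M_2 = 6(Δ_1 - Δ_0) = 10
Clamped end conditions give two more equations: 2h_0·M_0 + h_0·M_1 = 6(Δ_0 - S'(-1)) = 20 and h_1·M_1 + 2h_1·M_2 = 6(S'(4) - Δ_1) = -6.
Hence M_0 = 47/15, M_1 = 2/5, M_2 = -17/10.
On [2, 4], S(t) = 5 + 13/10·(t - 2) + 1/5·(t - 2)² - 7/40·(t - 2)³.
With (t - 2) = 1: S(3) = 253/40.

6.3250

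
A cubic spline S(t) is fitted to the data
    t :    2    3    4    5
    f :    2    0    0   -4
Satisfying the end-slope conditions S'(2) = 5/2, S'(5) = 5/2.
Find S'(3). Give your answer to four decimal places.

-1.3000

Put M_i = S'' at the i-th knot. Here h = (1, 1, 1) and Δ = (-2, 0, -4), so the interior equations h_(i-1)·M_(i-1) + 2(h_(i-1)+h_i)·M_i + h_i·M_(i+1) = 6(Δ_i − Δ_(i-1)) read
  1·M_0 + 4·M_1 + 1·M_2 = 6(Δ_1 - Δ_0) = 12
  1·M_1 + 4·M_2 + 1·M_3 = 6(Δ_2 - Δ_1) = -24
Clamped end conditions give two more equations: 2h_0·M_0 + h_0·M_1 = 6(Δ_0 - S'(2)) = -27 and h_2·M_2 + 2h_2·M_3 = 6(S'(5) - Δ_2) = 39.
Hence M_0 = -97/5, M_1 = 59/5, M_2 = -79/5, M_3 = 137/5.
On [3, 4], S'(t) = b_1 + 2c_1·(t - 3) + 3d_1·(t - 3)² with b_1 = Δ_1 - h_1(2M_1 + M_2)/6 = -13/10, c_1 = M_1/2 = 59/10, d_1 = (M_2 - M_1)/(6h_1) = -23/5. So S'(3) = -13/10.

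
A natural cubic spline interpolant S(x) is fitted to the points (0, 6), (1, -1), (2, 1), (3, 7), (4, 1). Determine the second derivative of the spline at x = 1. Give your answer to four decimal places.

11.4643

Put σ_i = S'' at the i-th knot. Here h = (1, 1, 1, 1) and Δ = (-7, 2, 6, -6), so the interior equations h_(i-1)·σ_(i-1) + 2(h_(i-1)+h_i)·σ_i + h_i·σ_(i+1) = 6(Δ_i − Δ_(i-1)) read
  1·σ_0 + 4·σ_1 + 1·σ_2 = 6(Δ_1 - Δ_0) = 54
  1·σ_1 + 4·σ_2 + 1·σ_3 = 6(Δ_2 - Δ_1) = 24
  1·σ_2 + 4·σ_3 + 1·σ_4 = 6(Δ_3 - Δ_2) = -72
Natural end conditions: σ_0 = σ_4 = 0.
Hence σ_0 = 0, σ_1 = 321/28, σ_2 = 57/7, σ_3 = -561/28, σ_4 = 0.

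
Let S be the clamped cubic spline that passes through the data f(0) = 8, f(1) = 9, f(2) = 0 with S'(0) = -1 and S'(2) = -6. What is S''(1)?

-25

Put M_i = S'' at the i-th knot. Here h = (1, 1) and Δ = (1, -9), so the interior equations h_(i-1)·M_(i-1) + 2(h_(i-1)+h_i)·M_i + h_i·M_(i+1) = 6(Δ_i − Δ_(i-1)) read
  1·M_0 + 4·M_1 + 1·M_2 = 6(Δ_1 - Δ_0) = -60
Clamped end conditions give two more equations: 2h_0·M_0 + h_0·M_1 = 6(Δ_0 - S'(0)) = 12 and h_1·M_1 + 2h_1·M_2 = 6(S'(2) - Δ_1) = 18.
Forward elimination and back-substitution give M_0 = 37/2, M_1 = -25, M_2 = 43/2.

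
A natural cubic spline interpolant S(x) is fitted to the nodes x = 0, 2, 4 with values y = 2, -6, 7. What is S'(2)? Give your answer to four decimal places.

Put M_i = S'' at the i-th knot. Here h = (2, 2) and Δ = (-4, 13/2), so the interior equations h_(i-1)·M_(i-1) + 2(h_(i-1)+h_i)·M_i + h_i·M_(i+1) = 6(Δ_i − Δ_(i-1)) read
  2·M_0 + 8·M_1 + 2·M_2 = 6(Δ_1 - Δ_0) = 63
Natural end conditions: M_0 = M_2 = 0.
Solving: M_0 = 0, M_1 = 63/8, M_2 = 0.
On [2, 4], S'(x) = b_1 + 2c_1·(x - 2) + 3d_1·(x - 2)² with b_1 = Δ_1 - h_1(2M_1 + M_2)/6 = 5/4, c_1 = M_1/2 = 63/16, d_1 = (M_2 - M_1)/(6h_1) = -21/32. So S'(2) = 5/4.

1.2500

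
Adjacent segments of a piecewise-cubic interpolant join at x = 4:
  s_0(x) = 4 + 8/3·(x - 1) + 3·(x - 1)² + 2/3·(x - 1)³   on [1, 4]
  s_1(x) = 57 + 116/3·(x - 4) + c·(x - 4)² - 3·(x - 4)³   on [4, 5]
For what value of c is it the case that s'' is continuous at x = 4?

s_0''(x) = 6 + 4·(x - 1), so s_0''(4) = 18. On the right, s_1''(4) = 2c, so c = 9.

9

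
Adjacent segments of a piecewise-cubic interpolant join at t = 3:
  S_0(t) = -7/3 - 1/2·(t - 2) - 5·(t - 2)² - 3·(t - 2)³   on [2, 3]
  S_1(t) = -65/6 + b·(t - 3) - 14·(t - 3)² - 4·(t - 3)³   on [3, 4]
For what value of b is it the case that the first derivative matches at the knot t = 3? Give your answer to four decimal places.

S_0'(t) = -1/2 - 10·(t - 2) - 9·(t - 2)², so S_0'(3) = -39/2. On the right, S_1'(3) = b, so b = -39/2.

-19.5000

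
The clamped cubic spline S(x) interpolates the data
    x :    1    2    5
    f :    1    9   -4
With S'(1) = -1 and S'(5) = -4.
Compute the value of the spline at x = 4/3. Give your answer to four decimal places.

With m_i denoting the second derivative at x_i, h_i = 1, 3, and Δ_i = (y_(i+1) − y_i)/h_i = 8, -13/3:
  1·m_0 + 8·m_1 + 3·m_2 = 6(Δ_1 - Δ_0) = -74
Clamped end conditions give two more equations: 2h_0·m_0 + h_0·m_1 = 6(Δ_0 - S'(1)) = 54 and h_1·m_1 + 2h_1·m_2 = 6(S'(5) - Δ_1) = 2.
Hence m_0 = 71/2, m_1 = -17, m_2 = 53/6.
On [1, 2], S(x) = 1 - 1·(x - 1) + 71/4·(x - 1)² - 35/4·(x - 1)³.
With (x - 1) = 1/3: S(4/3) = 125/54.

2.3148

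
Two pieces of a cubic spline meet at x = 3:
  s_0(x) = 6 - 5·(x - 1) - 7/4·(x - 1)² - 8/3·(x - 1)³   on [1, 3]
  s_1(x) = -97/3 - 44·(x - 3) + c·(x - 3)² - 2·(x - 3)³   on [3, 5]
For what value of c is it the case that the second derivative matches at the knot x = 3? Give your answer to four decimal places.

-17.7500

s_0''(x) = -7/2 - 16·(x - 1), so s_0''(3) = -71/2. On the right, s_1''(3) = 2c, so c = -71/4.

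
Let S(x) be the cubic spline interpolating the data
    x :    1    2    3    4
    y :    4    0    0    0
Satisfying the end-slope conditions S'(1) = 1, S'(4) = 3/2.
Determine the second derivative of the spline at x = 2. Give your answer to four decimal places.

Write M_i for S''(x_i). With h_i = 1, 1, 1 and divided differences Δ_i = -4, 0, 0, the continuity of S' gives the tridiagonal system
  1·M_0 + 4·M_1 + 1·M_2 = 6(Δ_1 - Δ_0) = 24
  1·M_1 + 4·M_2 + 1·M_3 = 6(Δ_2 - Δ_1) = 0
Clamped end conditions give two more equations: 2h_0·M_0 + h_0·M_1 = 6(Δ_0 - S'(1)) = -30 and h_2·M_2 + 2h_2·M_3 = 6(S'(4) - Δ_2) = 9.
Solving: M_0 = -319/15, M_1 = 188/15, M_2 = -73/15, M_3 = 104/15.

12.5333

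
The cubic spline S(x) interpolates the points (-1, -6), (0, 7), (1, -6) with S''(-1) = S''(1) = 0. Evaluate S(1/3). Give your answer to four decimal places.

5.0741

With M_i denoting the second derivative at x_i, h_i = 1, 1, and Δ_i = (y_(i+1) − y_i)/h_i = 13, -13:
  1·M_0 + 4·M_1 + 1·M_2 = 6(Δ_1 - Δ_0) = -156
Natural end conditions: M_0 = M_2 = 0.
Solving: M_0 = 0, M_1 = -39, M_2 = 0.
On [0, 1], S(x) = 7 + 0·x - 39/2·x² + 13/2·x³.
With x = 1/3: S(1/3) = 137/27.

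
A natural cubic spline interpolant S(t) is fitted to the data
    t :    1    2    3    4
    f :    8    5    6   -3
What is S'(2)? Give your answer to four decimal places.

0.4667

Write M_i for S''(x_i). With h_i = 1, 1, 1 and divided differences Δ_i = -3, 1, -9, the continuity of S' gives the tridiagonal system
  1·M_0 + 4·M_1 + 1·M_2 = 6(Δ_1 - Δ_0) = 24
  1·M_1 + 4·M_2 + 1·M_3 = 6(Δ_2 - Δ_1) = -60
Natural end conditions: M_0 = M_3 = 0.
Hence M_0 = 0, M_1 = 52/5, M_2 = -88/5, M_3 = 0.
On [2, 3], S'(t) = b_1 + 2c_1·(t - 2) + 3d_1·(t - 2)² with b_1 = Δ_1 - h_1(2M_1 + M_2)/6 = 7/15, c_1 = M_1/2 = 26/5, d_1 = (M_2 - M_1)/(6h_1) = -14/3. So S'(2) = 7/15.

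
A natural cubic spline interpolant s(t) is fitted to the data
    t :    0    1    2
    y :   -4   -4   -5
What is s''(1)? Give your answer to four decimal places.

Write M_i for s''(x_i). With h_i = 1, 1 and divided differences Δ_i = 0, -1, the continuity of s' gives the tridiagonal system
  1·M_0 + 4·M_1 + 1·M_2 = 6(Δ_1 - Δ_0) = -6
Natural end conditions: M_0 = M_2 = 0.
Hence M_0 = 0, M_1 = -3/2, M_2 = 0.

-1.5000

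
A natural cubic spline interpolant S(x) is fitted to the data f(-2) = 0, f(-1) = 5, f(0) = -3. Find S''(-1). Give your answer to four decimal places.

Let σ_i = S''(x_i). Step sizes h_i = 1, 1; slopes of the chords Δ_i = (y_(i+1) - y_i)/h_i = 5, -8.
  1·σ_0 + 4·σ_1 + 1·σ_2 = 6(Δ_1 - Δ_0) = -78
Natural end conditions: σ_0 = σ_2 = 0.
Hence σ_0 = 0, σ_1 = -39/2, σ_2 = 0.

-19.5000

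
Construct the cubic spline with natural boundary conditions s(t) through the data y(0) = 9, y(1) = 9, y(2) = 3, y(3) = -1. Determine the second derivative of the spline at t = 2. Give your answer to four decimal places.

Let m_i = s''(x_i). Step sizes h_i = 1, 1, 1; slopes of the chords Δ_i = (y_(i+1) - y_i)/h_i = 0, -6, -4.
  1·m_0 + 4·m_1 + 1·m_2 = 6(Δ_1 - Δ_0) = -36
  1·m_1 + 4·m_2 + 1·m_3 = 6(Δ_2 - Δ_1) = 12
Natural end conditions: m_0 = m_3 = 0.
Hence m_0 = 0, m_1 = -52/5, m_2 = 28/5, m_3 = 0.

5.6000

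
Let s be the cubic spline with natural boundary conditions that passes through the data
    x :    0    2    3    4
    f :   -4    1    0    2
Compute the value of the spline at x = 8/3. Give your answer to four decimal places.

Write m_i for s''(x_i). With h_i = 2, 1, 1 and divided differences Δ_i = 5/2, -1, 2, the continuity of s' gives the tridiagonal system
  2·m_0 + 6·m_1 + 1·m_2 = 6(Δ_1 - Δ_0) = -21
  1·m_1 + 4·m_2 + 1·m_3 = 6(Δ_2 - Δ_1) = 18
Natural end conditions: m_0 = m_3 = 0.
Solving: m_0 = 0, m_1 = -102/23, m_2 = 129/23, m_3 = 0.
On [2, 3], s(x) = 1 - 21/46·(x - 2) - 51/23·(x - 2)² + 77/46·(x - 2)³.
With (x - 2) = 2/3: s(8/3) = 128/621.

0.2061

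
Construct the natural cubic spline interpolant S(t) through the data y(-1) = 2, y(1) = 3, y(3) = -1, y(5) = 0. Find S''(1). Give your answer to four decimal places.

With M_i denoting the second derivative at x_i, h_i = 2, 2, 2, and Δ_i = (y_(i+1) − y_i)/h_i = 1/2, -2, 1/2:
  2·M_0 + 8·M_1 + 2·M_2 = 6(Δ_1 - Δ_0) = -15
  2·M_1 + 8·M_2 + 2·M_3 = 6(Δ_2 - Δ_1) = 15
Natural end conditions: M_0 = M_3 = 0.
Hence M_0 = 0, M_1 = -5/2, M_2 = 5/2, M_3 = 0.

-2.5000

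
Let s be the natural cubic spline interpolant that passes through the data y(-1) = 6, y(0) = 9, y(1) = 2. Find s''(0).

With σ_i denoting the second derivative at x_i, h_i = 1, 1, and Δ_i = (y_(i+1) − y_i)/h_i = 3, -7:
  1·σ_0 + 4·σ_1 + 1·σ_2 = 6(Δ_1 - Δ_0) = -60
Natural end conditions: σ_0 = σ_2 = 0.
Solving: σ_0 = 0, σ_1 = -15, σ_2 = 0.

-15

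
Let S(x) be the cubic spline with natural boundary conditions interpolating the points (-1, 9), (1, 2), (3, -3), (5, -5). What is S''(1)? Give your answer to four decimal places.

0.5000

Put M_i = S'' at the i-th knot. Here h = (2, 2, 2) and Δ = (-7/2, -5/2, -1), so the interior equations h_(i-1)·M_(i-1) + 2(h_(i-1)+h_i)·M_i + h_i·M_(i+1) = 6(Δ_i − Δ_(i-1)) read
  2·M_0 + 8·M_1 + 2·M_2 = 6(Δ_1 - Δ_0) = 6
  2·M_1 + 8·M_2 + 2·M_3 = 6(Δ_2 - Δ_1) = 9
Natural end conditions: M_0 = M_3 = 0.
Solving: M_0 = 0, M_1 = 1/2, M_2 = 1, M_3 = 0.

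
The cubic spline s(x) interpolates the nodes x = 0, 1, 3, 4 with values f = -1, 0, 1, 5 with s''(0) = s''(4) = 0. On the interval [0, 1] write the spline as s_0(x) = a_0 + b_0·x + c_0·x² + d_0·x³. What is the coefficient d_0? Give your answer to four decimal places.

-0.3125

Write m_i for s''(x_i). With h_i = 1, 2, 1 and divided differences Δ_i = 1, 1/2, 4, the continuity of s' gives the tridiagonal system
  1·m_0 + 6·m_1 + 2·m_2 = 6(Δ_1 - Δ_0) = -3
  2·m_1 + 6·m_2 + 1·m_3 = 6(Δ_2 - Δ_1) = 21
Natural end conditions: m_0 = m_3 = 0.
Forward elimination and back-substitution give m_0 = 0, m_1 = -15/8, m_2 = 33/8, m_3 = 0.
On [0, 1], with s_0(x) = a_0 + b_0·x + c_0·x² + d_0·x³: c_0 = m_0/2 = 0, d_0 = (m_1 - m_0)/(6h_0) = -5/16, b_0 = Δ_0 - h_0(2m_0 + m_1)/6 = 21/16.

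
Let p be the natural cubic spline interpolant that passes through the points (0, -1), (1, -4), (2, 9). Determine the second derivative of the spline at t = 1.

With σ_i denoting the second derivative at x_i, h_i = 1, 1, and Δ_i = (y_(i+1) − y_i)/h_i = -3, 13:
  1·σ_0 + 4·σ_1 + 1·σ_2 = 6(Δ_1 - Δ_0) = 96
Natural end conditions: σ_0 = σ_2 = 0.
Solving the tridiagonal system: σ_0 = 0, σ_1 = 24, σ_2 = 0.

24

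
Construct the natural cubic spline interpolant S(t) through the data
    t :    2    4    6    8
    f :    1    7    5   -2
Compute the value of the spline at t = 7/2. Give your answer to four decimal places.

6.0906

Write M_i for S''(x_i). With h_i = 2, 2, 2 and divided differences Δ_i = 3, -1, -7/2, the continuity of S' gives the tridiagonal system
  2·M_0 + 8·M_1 + 2·M_2 = 6(Δ_1 - Δ_0) = -24
  2·M_1 + 8·M_2 + 2·M_3 = 6(Δ_2 - Δ_1) = -15
Natural end conditions: M_0 = M_3 = 0.
Hence M_0 = 0, M_1 = -27/10, M_2 = -6/5, M_3 = 0.
On [2, 4], S(t) = 1 + 39/10·(t - 2) + 0·(t - 2)² - 9/40·(t - 2)³.
With (t - 2) = 3/2: S(7/2) = 1949/320.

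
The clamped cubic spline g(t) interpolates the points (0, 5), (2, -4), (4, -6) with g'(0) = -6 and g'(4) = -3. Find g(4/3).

-2

Put m_i = g'' at the i-th knot. Here h = (2, 2) and Δ = (-9/2, -1), so the interior equations h_(i-1)·m_(i-1) + 2(h_(i-1)+h_i)·m_i + h_i·m_(i+1) = 6(Δ_i − Δ_(i-1)) read
  2·m_0 + 8·m_1 + 2·m_2 = 6(Δ_1 - Δ_0) = 21
Clamped end conditions give two more equations: 2h_0·m_0 + h_0·m_1 = 6(Δ_0 - g'(0)) = 9 and h_1·m_1 + 2h_1·m_2 = 6(g'(4) - Δ_1) = -12.
Solving the tridiagonal system: m_0 = 3/8, m_1 = 15/4, m_2 = -39/8.
On [0, 2], g(t) = 5 - 6·t + 3/16·t² + 9/32·t³.
With t = 4/3: g(4/3) = -2.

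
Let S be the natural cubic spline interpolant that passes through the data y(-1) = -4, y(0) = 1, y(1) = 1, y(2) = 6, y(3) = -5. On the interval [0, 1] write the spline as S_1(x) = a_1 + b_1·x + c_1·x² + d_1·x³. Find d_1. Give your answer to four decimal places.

4.9107

With σ_i denoting the second derivative at x_i, h_i = 1, 1, 1, 1, and Δ_i = (y_(i+1) − y_i)/h_i = 5, 0, 5, -11:
  1·σ_0 + 4·σ_1 + 1·σ_2 = 6(Δ_1 - Δ_0) = -30
  1·σ_1 + 4·σ_2 + 1·σ_3 = 6(Δ_2 - Δ_1) = 30
  1·σ_2 + 4·σ_3 + 1·σ_4 = 6(Δ_3 - Δ_2) = -96
Natural end conditions: σ_0 = σ_4 = 0.
Solving: σ_0 = 0, σ_1 = -333/28, σ_2 = 123/7, σ_3 = -795/28, σ_4 = 0.
On [0, 1], with S_1(x) = a_1 + b_1·x + c_1·x² + d_1·x³: c_1 = σ_1/2 = -333/56, d_1 = (σ_2 - σ_1)/(6h_1) = 275/56, b_1 = Δ_1 - h_1(2σ_1 + σ_2)/6 = 29/28.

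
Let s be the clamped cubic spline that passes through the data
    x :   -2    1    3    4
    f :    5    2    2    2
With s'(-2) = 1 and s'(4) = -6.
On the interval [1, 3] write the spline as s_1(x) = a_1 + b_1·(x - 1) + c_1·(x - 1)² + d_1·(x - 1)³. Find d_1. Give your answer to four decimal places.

0.1930

Let σ_i = s''(x_i). Step sizes h_i = 3, 2, 1; slopes of the chords Δ_i = (y_(i+1) - y_i)/h_i = -1, 0, 0.
  3·σ_0 + 10·σ_1 + 2·σ_2 = 6(Δ_1 - Δ_0) = 6
  2·σ_1 + 6·σ_2 + 1·σ_3 = 6(Δ_2 - Δ_1) = 0
Clamped end conditions give two more equations: 2h_0·σ_0 + h_0·σ_1 = 6(Δ_0 - s'(-2)) = -12 and h_2·σ_2 + 2h_2·σ_3 = 6(s'(4) - Δ_2) = -36.
Hence σ_0 = -134/57, σ_1 = 40/57, σ_2 = 172/57, σ_3 = -1112/57.
On [1, 3], with s_1(x) = a_1 + b_1·(x - 1) + c_1·(x - 1)² + d_1·(x - 1)³: c_1 = σ_1/2 = 20/57, d_1 = (σ_2 - σ_1)/(6h_1) = 11/57, b_1 = Δ_1 - h_1(2σ_1 + σ_2)/6 = -28/19.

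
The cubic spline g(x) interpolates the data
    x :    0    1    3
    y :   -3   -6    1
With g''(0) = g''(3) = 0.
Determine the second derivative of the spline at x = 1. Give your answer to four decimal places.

6.5000

With m_i denoting the second derivative at x_i, h_i = 1, 2, and Δ_i = (y_(i+1) − y_i)/h_i = -3, 7/2:
  1·m_0 + 6·m_1 + 2·m_2 = 6(Δ_1 - Δ_0) = 39
Natural end conditions: m_0 = m_2 = 0.
Hence m_0 = 0, m_1 = 13/2, m_2 = 0.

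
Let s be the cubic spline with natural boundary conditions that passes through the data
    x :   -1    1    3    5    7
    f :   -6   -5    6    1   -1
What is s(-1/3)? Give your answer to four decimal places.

Put M_i = s'' at the i-th knot. Here h = (2, 2, 2, 2) and Δ = (1/2, 11/2, -5/2, -1), so the interior equations h_(i-1)·M_(i-1) + 2(h_(i-1)+h_i)·M_i + h_i·M_(i+1) = 6(Δ_i − Δ_(i-1)) read
  2·M_0 + 8·M_1 + 2·M_2 = 6(Δ_1 - Δ_0) = 30
  2·M_1 + 8·M_2 + 2·M_3 = 6(Δ_2 - Δ_1) = -48
  2·M_2 + 8·M_3 + 2·M_4 = 6(Δ_3 - Δ_2) = 9
Natural end conditions: M_0 = M_4 = 0.
Hence M_0 = 0, M_1 = 93/16, M_2 = -33/4, M_3 = 51/16, M_4 = 0.
On [-1, 1], s(x) = -6 - 23/16·(x + 1) + 0·(x + 1)² + 31/64·(x + 1)³.
With (x + 1) = 2/3: s(-1/3) = -184/27.

-6.8148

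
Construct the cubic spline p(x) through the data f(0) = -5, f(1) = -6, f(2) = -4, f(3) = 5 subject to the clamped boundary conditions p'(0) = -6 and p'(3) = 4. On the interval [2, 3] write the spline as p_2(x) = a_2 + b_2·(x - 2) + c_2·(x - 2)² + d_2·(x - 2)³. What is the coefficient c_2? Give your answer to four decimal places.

8.7333

With M_i denoting the second derivative at x_i, h_i = 1, 1, 1, and Δ_i = (y_(i+1) − y_i)/h_i = -1, 2, 9:
  1·M_0 + 4·M_1 + 1·M_2 = 6(Δ_1 - Δ_0) = 18
  1·M_1 + 4·M_2 + 1·M_3 = 6(Δ_2 - Δ_1) = 42
Clamped end conditions give two more equations: 2h_0·M_0 + h_0·M_1 = 6(Δ_0 - p'(0)) = 30 and h_2·M_2 + 2h_2·M_3 = 6(p'(3) - Δ_2) = -30.
Forward elimination and back-substitution give M_0 = 256/15, M_1 = -62/15, M_2 = 262/15, M_3 = -356/15.
On [2, 3], with p_2(x) = a_2 + b_2·(x - 2) + c_2·(x - 2)² + d_2·(x - 2)³: c_2 = M_2/2 = 131/15, d_2 = (M_3 - M_2)/(6h_2) = -103/15, b_2 = Δ_2 - h_2(2M_2 + M_3)/6 = 107/15.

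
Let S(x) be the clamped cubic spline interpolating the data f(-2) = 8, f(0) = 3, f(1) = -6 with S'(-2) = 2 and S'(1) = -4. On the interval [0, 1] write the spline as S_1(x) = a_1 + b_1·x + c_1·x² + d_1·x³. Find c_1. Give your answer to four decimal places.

Write M_i for S''(x_i). With h_i = 2, 1 and divided differences Δ_i = -5/2, -9, the continuity of S' gives the tridiagonal system
  2·M_0 + 6·M_1 + 1·M_2 = 6(Δ_1 - Δ_0) = -39
Clamped end conditions give two more equations: 2h_0·M_0 + h_0·M_1 = 6(Δ_0 - S'(-2)) = -27 and h_1·M_1 + 2h_1·M_2 = 6(S'(1) - Δ_1) = 30.
Forward elimination and back-substitution give M_0 = -9/4, M_1 = -9, M_2 = 39/2.
On [0, 1], with S_1(x) = a_1 + b_1·x + c_1·x² + d_1·x³: c_1 = M_1/2 = -9/2, d_1 = (M_2 - M_1)/(6h_1) = 19/4, b_1 = Δ_1 - h_1(2M_1 + M_2)/6 = -37/4.

-4.5000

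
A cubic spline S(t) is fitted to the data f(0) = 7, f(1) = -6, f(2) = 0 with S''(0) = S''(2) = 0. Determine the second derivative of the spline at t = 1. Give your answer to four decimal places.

28.5000

With σ_i denoting the second derivative at x_i, h_i = 1, 1, and Δ_i = (y_(i+1) − y_i)/h_i = -13, 6:
  1·σ_0 + 4·σ_1 + 1·σ_2 = 6(Δ_1 - Δ_0) = 114
Natural end conditions: σ_0 = σ_2 = 0.
Solving: σ_0 = 0, σ_1 = 57/2, σ_2 = 0.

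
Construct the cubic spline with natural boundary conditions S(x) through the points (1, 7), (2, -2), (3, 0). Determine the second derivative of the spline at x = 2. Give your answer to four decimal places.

16.5000

Let σ_i = S''(x_i). Step sizes h_i = 1, 1; slopes of the chords Δ_i = (y_(i+1) - y_i)/h_i = -9, 2.
  1·σ_0 + 4·σ_1 + 1·σ_2 = 6(Δ_1 - Δ_0) = 66
Natural end conditions: σ_0 = σ_2 = 0.
Hence σ_0 = 0, σ_1 = 33/2, σ_2 = 0.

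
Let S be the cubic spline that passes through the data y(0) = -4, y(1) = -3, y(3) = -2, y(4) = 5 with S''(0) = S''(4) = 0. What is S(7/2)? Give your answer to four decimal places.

Write σ_i for S''(x_i). With h_i = 1, 2, 1 and divided differences Δ_i = 1, 1/2, 7, the continuity of S' gives the tridiagonal system
  1·σ_0 + 6·σ_1 + 2·σ_2 = 6(Δ_1 - Δ_0) = -3
  2·σ_1 + 6·σ_2 + 1·σ_3 = 6(Δ_2 - Δ_1) = 39
Natural end conditions: σ_0 = σ_3 = 0.
Solving the tridiagonal system: σ_0 = 0, σ_1 = -3, σ_2 = 15/2, σ_3 = 0.
On [3, 4], S(x) = -2 + 9/2·(x - 3) + 15/4·(x - 3)² - 5/4·(x - 3)³.
With (x - 3) = 1/2: S(7/2) = 33/32.

1.0313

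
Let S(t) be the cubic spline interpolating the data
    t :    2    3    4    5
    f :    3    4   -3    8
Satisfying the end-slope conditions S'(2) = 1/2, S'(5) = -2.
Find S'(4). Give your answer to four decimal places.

Let σ_i = S''(x_i). Step sizes h_i = 1, 1, 1; slopes of the chords Δ_i = (y_(i+1) - y_i)/h_i = 1, -7, 11.
  1·σ_0 + 4·σ_1 + 1·σ_2 = 6(Δ_1 - Δ_0) = -48
  1·σ_1 + 4·σ_2 + 1·σ_3 = 6(Δ_2 - Δ_1) = 108
Clamped end conditions give two more equations: 2h_0·σ_0 + h_0·σ_1 = 6(Δ_0 - S'(2)) = 3 and h_2·σ_2 + 2h_2·σ_3 = 6(S'(5) - Δ_2) = -78.
Solving the tridiagonal system: σ_0 = 236/15, σ_1 = -427/15, σ_2 = 752/15, σ_3 = -961/15.
On [4, 5], S'(t) = b_2 + 2c_2·(t - 4) + 3d_2·(t - 4)² with b_2 = Δ_2 - h_2(2σ_2 + σ_3)/6 = 149/30, c_2 = σ_2/2 = 376/15, d_2 = (σ_3 - σ_2)/(6h_2) = -571/30. So S'(4) = 149/30.

4.9667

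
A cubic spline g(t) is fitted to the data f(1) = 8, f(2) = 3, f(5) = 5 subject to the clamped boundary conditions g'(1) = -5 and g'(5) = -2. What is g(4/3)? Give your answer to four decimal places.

6.2037

Write M_i for g''(x_i). With h_i = 1, 3 and divided differences Δ_i = -5, 2/3, the continuity of g' gives the tridiagonal system
  1·M_0 + 8·M_1 + 3·M_2 = 6(Δ_1 - Δ_0) = 34
Clamped end conditions give two more equations: 2h_0·M_0 + h_0·M_1 = 6(Δ_0 - g'(1)) = 0 and h_1·M_1 + 2h_1·M_2 = 6(g'(5) - Δ_1) = -16.
Solving the tridiagonal system: M_0 = -7/2, M_1 = 7, M_2 = -37/6.
On [1, 2], g(t) = 8 - 5·(t - 1) - 7/4·(t - 1)² + 7/4·(t - 1)³.
With (t - 1) = 1/3: g(4/3) = 335/54.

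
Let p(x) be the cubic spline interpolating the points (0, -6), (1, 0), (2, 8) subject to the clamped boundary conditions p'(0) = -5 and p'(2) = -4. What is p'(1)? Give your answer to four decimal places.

Write M_i for p''(x_i). With h_i = 1, 1 and divided differences Δ_i = 6, 8, the continuity of p' gives the tridiagonal system
  1·M_0 + 4·M_1 + 1·M_2 = 6(Δ_1 - Δ_0) = 12
Clamped end conditions give two more equations: 2h_0·M_0 + h_0·M_1 = 6(Δ_0 - p'(0)) = 66 and h_1·M_1 + 2h_1·M_2 = 6(p'(2) - Δ_1) = -72.
Solving the tridiagonal system: M_0 = 61/2, M_1 = 5, M_2 = -77/2.
On [1, 2], p'(x) = b_1 + 2c_1·(x - 1) + 3d_1·(x - 1)² with b_1 = Δ_1 - h_1(2M_1 + M_2)/6 = 51/4, c_1 = M_1/2 = 5/2, d_1 = (M_2 - M_1)/(6h_1) = -29/4. So p'(1) = 51/4.

12.7500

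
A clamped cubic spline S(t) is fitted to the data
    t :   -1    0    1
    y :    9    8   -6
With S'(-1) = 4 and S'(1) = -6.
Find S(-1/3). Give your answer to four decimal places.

Write m_i for S''(x_i). With h_i = 1, 1 and divided differences Δ_i = -1, -14, the continuity of S' gives the tridiagonal system
  1·m_0 + 4·m_1 + 1·m_2 = 6(Δ_1 - Δ_0) = -78
Clamped end conditions give two more equations: 2h_0·m_0 + h_0·m_1 = 6(Δ_0 - S'(-1)) = -30 and h_1·m_1 + 2h_1·m_2 = 6(S'(1) - Δ_1) = 48.
Forward elimination and back-substitution give m_0 = -1/2, m_1 = -29, m_2 = 77/2.
On [-1, 0], S(t) = 9 + 4·(t + 1) - 1/4·(t + 1)² - 19/4·(t + 1)³.
With (t + 1) = 2/3: S(-1/3) = 274/27.

10.1481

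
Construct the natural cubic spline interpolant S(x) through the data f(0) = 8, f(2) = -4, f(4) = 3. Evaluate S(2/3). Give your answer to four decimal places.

2.5926

With σ_i denoting the second derivative at x_i, h_i = 2, 2, and Δ_i = (y_(i+1) − y_i)/h_i = -6, 7/2:
  2·σ_0 + 8·σ_1 + 2·σ_2 = 6(Δ_1 - Δ_0) = 57
Natural end conditions: σ_0 = σ_2 = 0.
Solving: σ_0 = 0, σ_1 = 57/8, σ_2 = 0.
On [0, 2], S(x) = 8 - 67/8·x + 0·x² + 19/32·x³.
With x = 2/3: S(2/3) = 70/27.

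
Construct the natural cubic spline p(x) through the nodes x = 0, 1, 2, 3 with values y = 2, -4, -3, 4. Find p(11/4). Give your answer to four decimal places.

1.9844

Let σ_i = p''(x_i). Step sizes h_i = 1, 1, 1; slopes of the chords Δ_i = (y_(i+1) - y_i)/h_i = -6, 1, 7.
  1·σ_0 + 4·σ_1 + 1·σ_2 = 6(Δ_1 - Δ_0) = 42
  1·σ_1 + 4·σ_2 + 1·σ_3 = 6(Δ_2 - Δ_1) = 36
Natural end conditions: σ_0 = σ_3 = 0.
Solving: σ_0 = 0, σ_1 = 44/5, σ_2 = 34/5, σ_3 = 0.
On [2, 3], p(x) = -3 + 71/15·(x - 2) + 17/5·(x - 2)² - 17/15·(x - 2)³.
With (x - 2) = 3/4: p(11/4) = 127/64.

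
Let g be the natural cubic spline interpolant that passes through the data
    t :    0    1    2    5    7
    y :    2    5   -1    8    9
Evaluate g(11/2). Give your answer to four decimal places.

Let M_i = g''(x_i). Step sizes h_i = 1, 1, 3, 2; slopes of the chords Δ_i = (y_(i+1) - y_i)/h_i = 3, -6, 3, 1/2.
  1·M_0 + 4·M_1 + 1·M_2 = 6(Δ_1 - Δ_0) = -54
  1·M_1 + 8·M_2 + 3·M_3 = 6(Δ_2 - Δ_1) = 54
  3·M_2 + 10·M_3 + 2·M_4 = 6(Δ_3 - Δ_2) = -15
Natural end conditions: M_0 = M_4 = 0.
Solving the tridiagonal system: M_0 = 0, M_1 = -4419/274, M_2 = 1440/137, M_3 = -1275/274, M_4 = 0.
On [5, 7], g(t) = 8 + 987/274·(t - 5) - 1275/548·(t - 5)² + 425/1096·(t - 5)³.
With (t - 5) = 1/2: g(11/2) = 81261/8768.

9.2679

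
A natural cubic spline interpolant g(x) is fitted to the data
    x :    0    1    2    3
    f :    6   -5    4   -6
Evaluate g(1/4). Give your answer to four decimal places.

1.7031

Write σ_i for g''(x_i). With h_i = 1, 1, 1 and divided differences Δ_i = -11, 9, -10, the continuity of g' gives the tridiagonal system
  1·σ_0 + 4·σ_1 + 1·σ_2 = 6(Δ_1 - Δ_0) = 120
  1·σ_1 + 4·σ_2 + 1·σ_3 = 6(Δ_2 - Δ_1) = -114
Natural end conditions: σ_0 = σ_3 = 0.
Solving: σ_0 = 0, σ_1 = 198/5, σ_2 = -192/5, σ_3 = 0.
On [0, 1], g(x) = 6 - 88/5·x + 0·x² + 33/5·x³.
With x = 1/4: g(1/4) = 109/64.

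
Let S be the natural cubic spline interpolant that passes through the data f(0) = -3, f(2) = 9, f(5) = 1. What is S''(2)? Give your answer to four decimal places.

Write M_i for S''(x_i). With h_i = 2, 3 and divided differences Δ_i = 6, -8/3, the continuity of S' gives the tridiagonal system
  2·M_0 + 10·M_1 + 3·M_2 = 6(Δ_1 - Δ_0) = -52
Natural end conditions: M_0 = M_2 = 0.
Solving the tridiagonal system: M_0 = 0, M_1 = -26/5, M_2 = 0.

-5.2000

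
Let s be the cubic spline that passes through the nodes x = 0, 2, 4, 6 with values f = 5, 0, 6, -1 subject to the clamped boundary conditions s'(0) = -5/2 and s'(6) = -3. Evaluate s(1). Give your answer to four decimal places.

1.6333

Write m_i for s''(x_i). With h_i = 2, 2, 2 and divided differences Δ_i = -5/2, 3, -7/2, the continuity of s' gives the tridiagonal system
  2·m_0 + 8·m_1 + 2·m_2 = 6(Δ_1 - Δ_0) = 33
  2·m_1 + 8·m_2 + 2·m_3 = 6(Δ_2 - Δ_1) = -39
Clamped end conditions give two more equations: 2h_0·m_0 + h_0·m_1 = 6(Δ_0 - s'(0)) = 0 and h_2·m_2 + 2h_2·m_3 = 6(s'(6) - Δ_2) = 3.
Solving the tridiagonal system: m_0 = -52/15, m_1 = 104/15, m_2 = -233/30, m_3 = 139/30.
On [0, 2], s(x) = 5 - 5/2·x - 26/15·x² + 13/15·x³.
With x = 1: s(1) = 49/30.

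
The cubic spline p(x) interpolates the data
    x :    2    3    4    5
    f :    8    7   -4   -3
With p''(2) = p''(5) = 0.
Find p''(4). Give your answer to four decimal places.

Let M_i = p''(x_i). Step sizes h_i = 1, 1, 1; slopes of the chords Δ_i = (y_(i+1) - y_i)/h_i = -1, -11, 1.
  1·M_0 + 4·M_1 + 1·M_2 = 6(Δ_1 - Δ_0) = -60
  1·M_1 + 4·M_2 + 1·M_3 = 6(Δ_2 - Δ_1) = 72
Natural end conditions: M_0 = M_3 = 0.
Solving: M_0 = 0, M_1 = -104/5, M_2 = 116/5, M_3 = 0.

23.2000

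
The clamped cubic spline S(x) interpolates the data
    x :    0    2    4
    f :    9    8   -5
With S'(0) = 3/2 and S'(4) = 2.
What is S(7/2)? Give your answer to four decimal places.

Write σ_i for S''(x_i). With h_i = 2, 2 and divided differences Δ_i = -1/2, -13/2, the continuity of S' gives the tridiagonal system
  2·σ_0 + 8·σ_1 + 2·σ_2 = 6(Δ_1 - Δ_0) = -36
Clamped end conditions give two more equations: 2h_0·σ_0 + h_0·σ_1 = 6(Δ_0 - S'(0)) = -12 and h_1·σ_1 + 2h_1·σ_2 = 6(S'(4) - Δ_1) = 51.
Hence σ_0 = 13/8, σ_1 = -37/4, σ_2 = 139/8.
On [2, 4], S(x) = 8 - 49/8·(x - 2) - 37/8·(x - 2)² + 71/32·(x - 2)³.
With (x - 2) = 3/2: S(7/2) = -1051/256.

-4.1055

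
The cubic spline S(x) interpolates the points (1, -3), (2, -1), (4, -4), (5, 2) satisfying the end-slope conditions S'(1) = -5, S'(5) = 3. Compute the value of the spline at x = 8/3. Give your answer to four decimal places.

-1.6783

With m_i denoting the second derivative at x_i, h_i = 1, 2, 1, and Δ_i = (y_(i+1) − y_i)/h_i = 2, -3/2, 6:
  1·m_0 + 6·m_1 + 2·m_2 = 6(Δ_1 - Δ_0) = -21
  2·m_1 + 6·m_2 + 1·m_3 = 6(Δ_2 - Δ_1) = 45
Clamped end conditions give two more equations: 2h_0·m_0 + h_0·m_1 = 6(Δ_0 - S'(1)) = 42 and h_2·m_2 + 2h_2·m_3 = 6(S'(5) - Δ_2) = -18.
Hence m_0 = 961/35, m_1 = -452/35, m_2 = 508/35, m_3 = -569/35.
On [2, 4], S(x) = -1 + 159/70·(x - 2) - 226/35·(x - 2)² + 16/7·(x - 2)³.
With (x - 2) = 2/3: S(8/3) = -1586/945.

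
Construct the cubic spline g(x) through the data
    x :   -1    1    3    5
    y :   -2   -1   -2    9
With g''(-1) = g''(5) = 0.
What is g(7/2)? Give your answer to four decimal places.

-0.3438

Write M_i for g''(x_i). With h_i = 2, 2, 2 and divided differences Δ_i = 1/2, -1/2, 11/2, the continuity of g' gives the tridiagonal system
  2·M_0 + 8·M_1 + 2·M_2 = 6(Δ_1 - Δ_0) = -6
  2·M_1 + 8·M_2 + 2·M_3 = 6(Δ_2 - Δ_1) = 36
Natural end conditions: M_0 = M_3 = 0.
Hence M_0 = 0, M_1 = -2, M_2 = 5, M_3 = 0.
On [3, 5], g(x) = -2 + 13/6·(x - 3) + 5/2·(x - 3)² - 5/12·(x - 3)³.
With (x - 3) = 1/2: g(7/2) = -11/32.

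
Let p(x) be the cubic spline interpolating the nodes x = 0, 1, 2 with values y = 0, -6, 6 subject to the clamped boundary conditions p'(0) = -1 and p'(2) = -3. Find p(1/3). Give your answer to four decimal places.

-2.1111

Let M_i = p''(x_i). Step sizes h_i = 1, 1; slopes of the chords Δ_i = (y_(i+1) - y_i)/h_i = -6, 12.
  1·M_0 + 4·M_1 + 1·M_2 = 6(Δ_1 - Δ_0) = 108
Clamped end conditions give two more equations: 2h_0·M_0 + h_0·M_1 = 6(Δ_0 - p'(0)) = -30 and h_1·M_1 + 2h_1·M_2 = 6(p'(2) - Δ_1) = -90.
Solving the tridiagonal system: M_0 = -43, M_1 = 56, M_2 = -73.
On [0, 1], p(x) = 0 - 1·x - 43/2·x² + 33/2·x³.
With x = 1/3: p(1/3) = -19/9.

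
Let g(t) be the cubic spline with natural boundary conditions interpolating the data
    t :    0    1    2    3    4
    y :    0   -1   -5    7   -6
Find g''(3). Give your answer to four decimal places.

-47.3571

Let m_i = g''(x_i). Step sizes h_i = 1, 1, 1, 1; slopes of the chords Δ_i = (y_(i+1) - y_i)/h_i = -1, -4, 12, -13.
  1·m_0 + 4·m_1 + 1·m_2 = 6(Δ_1 - Δ_0) = -18
  1·m_1 + 4·m_2 + 1·m_3 = 6(Δ_2 - Δ_1) = 96
  1·m_2 + 4·m_3 + 1·m_4 = 6(Δ_3 - Δ_2) = -150
Natural end conditions: m_0 = m_4 = 0.
Solving: m_0 = 0, m_1 = -201/14, m_2 = 276/7, m_3 = -663/14, m_4 = 0.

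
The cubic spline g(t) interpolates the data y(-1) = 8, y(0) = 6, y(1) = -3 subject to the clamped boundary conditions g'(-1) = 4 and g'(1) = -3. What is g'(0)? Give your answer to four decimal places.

-8.5000

Write M_i for g''(x_i). With h_i = 1, 1 and divided differences Δ_i = -2, -9, the continuity of g' gives the tridiagonal system
  1·M_0 + 4·M_1 + 1·M_2 = 6(Δ_1 - Δ_0) = -42
Clamped end conditions give two more equations: 2h_0·M_0 + h_0·M_1 = 6(Δ_0 - g'(-1)) = -36 and h_1·M_1 + 2h_1·M_2 = 6(g'(1) - Δ_1) = 36.
Forward elimination and back-substitution give M_0 = -11, M_1 = -14, M_2 = 25.
On [0, 1], g'(t) = b_1 + 2c_1·t + 3d_1·t² with b_1 = Δ_1 - h_1(2M_1 + M_2)/6 = -17/2, c_1 = M_1/2 = -7, d_1 = (M_2 - M_1)/(6h_1) = 13/2. So g'(0) = -17/2.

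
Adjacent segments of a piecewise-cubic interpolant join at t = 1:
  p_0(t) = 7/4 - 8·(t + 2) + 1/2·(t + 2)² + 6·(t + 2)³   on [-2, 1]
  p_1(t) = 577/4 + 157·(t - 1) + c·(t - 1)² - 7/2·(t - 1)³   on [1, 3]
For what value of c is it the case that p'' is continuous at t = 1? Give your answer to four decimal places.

54.5000

p_0''(t) = 1 + 36·(t + 2), so p_0''(1) = 109. On the right, p_1''(1) = 2c, so c = 109/2.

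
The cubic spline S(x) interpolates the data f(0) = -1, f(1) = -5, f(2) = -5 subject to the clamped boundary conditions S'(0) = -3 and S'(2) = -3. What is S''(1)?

Let M_i = S''(x_i). Step sizes h_i = 1, 1; slopes of the chords Δ_i = (y_(i+1) - y_i)/h_i = -4, 0.
  1·M_0 + 4·M_1 + 1·M_2 = 6(Δ_1 - Δ_0) = 24
Clamped end conditions give two more equations: 2h_0·M_0 + h_0·M_1 = 6(Δ_0 - S'(0)) = -6 and h_1·M_1 + 2h_1·M_2 = 6(S'(2) - Δ_1) = -18.
Hence M_0 = -9, M_1 = 12, M_2 = -15.

12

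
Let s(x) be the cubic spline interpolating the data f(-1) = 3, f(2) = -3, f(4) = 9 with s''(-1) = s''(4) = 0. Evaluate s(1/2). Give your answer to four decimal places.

-2.7000

With M_i denoting the second derivative at x_i, h_i = 3, 2, and Δ_i = (y_(i+1) − y_i)/h_i = -2, 6:
  3·M_0 + 10·M_1 + 2·M_2 = 6(Δ_1 - Δ_0) = 48
Natural end conditions: M_0 = M_2 = 0.
Solving: M_0 = 0, M_1 = 24/5, M_2 = 0.
On [-1, 2], s(x) = 3 - 22/5·(x + 1) + 0·(x + 1)² + 4/15·(x + 1)³.
With (x + 1) = 3/2: s(1/2) = -27/10.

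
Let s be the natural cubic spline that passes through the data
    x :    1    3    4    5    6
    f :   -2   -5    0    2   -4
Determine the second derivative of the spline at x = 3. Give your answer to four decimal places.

Put m_i = s'' at the i-th knot. Here h = (2, 1, 1, 1) and Δ = (-3/2, 5, 2, -6), so the interior equations h_(i-1)·m_(i-1) + 2(h_(i-1)+h_i)·m_i + h_i·m_(i+1) = 6(Δ_i − Δ_(i-1)) read
  2·m_0 + 6·m_1 + 1·m_2 = 6(Δ_1 - Δ_0) = 39
  1·m_1 + 4·m_2 + 1·m_3 = 6(Δ_2 - Δ_1) = -18
  1·m_2 + 4·m_3 + 1·m_4 = 6(Δ_3 - Δ_2) = -48
Natural end conditions: m_0 = m_4 = 0.
Forward elimination and back-substitution give m_0 = 0, m_1 = 609/86, m_2 = -150/43, m_3 = -957/86, m_4 = 0.

7.0814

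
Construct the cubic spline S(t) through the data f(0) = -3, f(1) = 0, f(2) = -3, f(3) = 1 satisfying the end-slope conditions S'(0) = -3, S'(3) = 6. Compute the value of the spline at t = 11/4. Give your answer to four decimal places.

With σ_i denoting the second derivative at x_i, h_i = 1, 1, 1, and Δ_i = (y_(i+1) − y_i)/h_i = 3, -3, 4:
  1·σ_0 + 4·σ_1 + 1·σ_2 = 6(Δ_1 - Δ_0) = -36
  1·σ_1 + 4·σ_2 + 1·σ_3 = 6(Δ_2 - Δ_1) = 42
Clamped end conditions give two more equations: 2h_0·σ_0 + h_0·σ_1 = 6(Δ_0 - S'(0)) = 36 and h_2·σ_2 + 2h_2·σ_3 = 6(S'(3) - Δ_2) = 12.
Hence σ_0 = 28, σ_1 = -20, σ_2 = 16, σ_3 = -2.
On [2, 3], S(t) = -3 - 1·(t - 2) + 8·(t - 2)² - 3·(t - 2)³.
With (t - 2) = 3/4: S(11/4) = -33/64.

-0.5156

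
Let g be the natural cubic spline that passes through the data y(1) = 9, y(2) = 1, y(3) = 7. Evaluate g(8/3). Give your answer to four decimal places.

3.9630

Let m_i = g''(x_i). Step sizes h_i = 1, 1; slopes of the chords Δ_i = (y_(i+1) - y_i)/h_i = -8, 6.
  1·m_0 + 4·m_1 + 1·m_2 = 6(Δ_1 - Δ_0) = 84
Natural end conditions: m_0 = m_2 = 0.
Solving the tridiagonal system: m_0 = 0, m_1 = 21, m_2 = 0.
On [2, 3], g(t) = 1 - 1·(t - 2) + 21/2·(t - 2)² - 7/2·(t - 2)³.
With (t - 2) = 2/3: g(8/3) = 107/27.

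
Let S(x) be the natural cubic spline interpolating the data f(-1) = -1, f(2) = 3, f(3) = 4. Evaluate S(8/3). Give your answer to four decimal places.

Let m_i = S''(x_i). Step sizes h_i = 3, 1; slopes of the chords Δ_i = (y_(i+1) - y_i)/h_i = 4/3, 1.
  3·m_0 + 8·m_1 + 1·m_2 = 6(Δ_1 - Δ_0) = -2
Natural end conditions: m_0 = m_2 = 0.
Solving the tridiagonal system: m_0 = 0, m_1 = -1/4, m_2 = 0.
On [2, 3], S(x) = 3 + 13/12·(x - 2) - 1/8·(x - 2)² + 1/24·(x - 2)³.
With (x - 2) = 2/3: S(8/3) = 298/81.

3.6790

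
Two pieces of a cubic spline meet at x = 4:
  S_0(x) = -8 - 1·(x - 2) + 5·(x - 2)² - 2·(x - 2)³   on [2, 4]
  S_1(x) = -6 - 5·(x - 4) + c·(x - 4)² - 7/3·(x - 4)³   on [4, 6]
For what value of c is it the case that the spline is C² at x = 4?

-7

S_0''(x) = 10 - 12·(x - 2), so S_0''(4) = -14. On the right, S_1''(4) = 2c, so c = -7.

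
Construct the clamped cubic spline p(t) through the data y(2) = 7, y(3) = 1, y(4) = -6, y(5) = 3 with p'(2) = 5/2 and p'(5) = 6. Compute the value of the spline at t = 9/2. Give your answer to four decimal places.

-1.9042

With M_i denoting the second derivative at x_i, h_i = 1, 1, 1, and Δ_i = (y_(i+1) − y_i)/h_i = -6, -7, 9:
  1·M_0 + 4·M_1 + 1·M_2 = 6(Δ_1 - Δ_0) = -6
  1·M_1 + 4·M_2 + 1·M_3 = 6(Δ_2 - Δ_1) = 96
Clamped end conditions give two more equations: 2h_0·M_0 + h_0·M_1 = 6(Δ_0 - p'(2)) = -51 and h_2·M_2 + 2h_2·M_3 = 6(p'(5) - Δ_2) = -18.
Solving: M_0 = -358/15, M_1 = -49/15, M_2 = 464/15, M_3 = -367/15.
On [4, 5], p(t) = -6 + 83/30·(t - 4) + 232/15·(t - 4)² - 277/30·(t - 4)³.
With (t - 4) = 1/2: p(9/2) = -457/240.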